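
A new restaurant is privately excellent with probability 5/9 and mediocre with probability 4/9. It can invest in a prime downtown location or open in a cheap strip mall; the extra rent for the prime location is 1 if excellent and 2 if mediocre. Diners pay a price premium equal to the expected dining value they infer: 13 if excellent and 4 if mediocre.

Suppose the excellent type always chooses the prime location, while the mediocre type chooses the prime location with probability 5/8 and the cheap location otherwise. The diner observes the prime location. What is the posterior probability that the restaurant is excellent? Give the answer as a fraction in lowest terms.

P(the prime location) = (5/9)·1 + (4/9)·(5/8) = 5/6.
By Bayes' rule, P(excellent | the prime location) = (5/9) / (5/6) = 2/3.

2/3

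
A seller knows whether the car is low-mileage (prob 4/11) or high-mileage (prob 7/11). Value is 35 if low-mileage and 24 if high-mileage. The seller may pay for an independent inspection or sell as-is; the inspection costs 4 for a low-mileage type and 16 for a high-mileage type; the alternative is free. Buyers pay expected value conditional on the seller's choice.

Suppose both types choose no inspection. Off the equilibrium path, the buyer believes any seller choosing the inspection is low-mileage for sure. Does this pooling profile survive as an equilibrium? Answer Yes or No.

No

On path, the buyer holds the prior and pays 4/11·35 + 7/11·24 = 28. Off path (the inspection), believing low-mileage, it pays 35.
low-mileage: no inspection nets 28; the inspection nets 35 − 4 = 31. low-mileage would deviate.
high-mileage: no inspection nets 28; the inspection nets 35 − 16 = 19. high-mileage stays.
A type deviates, so pooling fails.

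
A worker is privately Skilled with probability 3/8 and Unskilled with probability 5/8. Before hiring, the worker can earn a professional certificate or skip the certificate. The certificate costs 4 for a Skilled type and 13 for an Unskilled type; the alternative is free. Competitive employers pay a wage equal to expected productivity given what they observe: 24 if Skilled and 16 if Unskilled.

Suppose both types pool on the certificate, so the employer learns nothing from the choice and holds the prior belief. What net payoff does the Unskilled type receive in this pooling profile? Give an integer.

6

Pooled wage = 3/8·24 + 5/8·16 = 19.
Unskilled pays cost 13 for the certificate, so net payoff = 19 − 13 = 6.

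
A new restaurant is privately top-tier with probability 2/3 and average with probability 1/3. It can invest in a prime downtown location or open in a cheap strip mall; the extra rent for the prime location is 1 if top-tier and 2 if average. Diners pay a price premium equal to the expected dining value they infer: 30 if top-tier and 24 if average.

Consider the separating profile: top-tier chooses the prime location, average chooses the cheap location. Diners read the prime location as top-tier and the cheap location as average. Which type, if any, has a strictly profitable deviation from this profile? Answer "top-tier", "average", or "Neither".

average

The prime location pays 30; the cheap location pays 24.
top-tier: assigned the prime location, nets 30 − 1 = 29; deviating to the cheap location nets 24.
average: assigned the cheap location, nets 24; deviating to the prime location nets 30 − 2 = 28.
The average type gains 4 by deviating.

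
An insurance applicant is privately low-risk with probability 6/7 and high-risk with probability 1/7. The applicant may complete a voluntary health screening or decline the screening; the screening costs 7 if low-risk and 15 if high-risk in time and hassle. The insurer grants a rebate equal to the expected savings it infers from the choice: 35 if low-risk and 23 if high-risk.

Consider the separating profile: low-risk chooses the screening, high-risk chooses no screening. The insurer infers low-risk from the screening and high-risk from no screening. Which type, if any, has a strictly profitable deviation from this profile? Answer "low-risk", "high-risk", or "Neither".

Neither

The screening pays 35; no screening pays 23.
low-risk: assigned the screening, nets 35 − 7 = 28; deviating to no screening nets 23.
high-risk: assigned no screening, nets 23; deviating to the screening nets 35 − 15 = 20.
Both types strictly prefer their assigned action; no profitable deviation.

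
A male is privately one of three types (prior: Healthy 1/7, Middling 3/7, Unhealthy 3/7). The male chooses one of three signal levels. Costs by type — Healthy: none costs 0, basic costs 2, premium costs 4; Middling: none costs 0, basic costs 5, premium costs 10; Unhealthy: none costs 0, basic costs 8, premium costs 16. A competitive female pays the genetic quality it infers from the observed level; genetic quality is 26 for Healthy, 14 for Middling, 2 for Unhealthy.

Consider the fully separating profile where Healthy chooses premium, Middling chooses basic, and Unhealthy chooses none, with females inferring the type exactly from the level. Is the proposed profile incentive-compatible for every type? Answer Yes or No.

Separating mating payoffs: premium → 26, basic → 14, none → 2.
Healthy (assigned premium): none: 2 − 0 = 2; basic: 14 − 2 = 12; premium: 26 − 4 = 22. Healthy stays.
Middling (assigned basic): none: 2 − 0 = 2; basic: 14 − 5 = 9; premium: 26 − 10 = 16. Middling prefers premium.
Unhealthy (assigned none): none: 2 − 0 = 2; basic: 14 − 8 = 6; premium: 26 − 16 = 10. Unhealthy prefers premium.
At least one type deviates; the separating profile fails.

No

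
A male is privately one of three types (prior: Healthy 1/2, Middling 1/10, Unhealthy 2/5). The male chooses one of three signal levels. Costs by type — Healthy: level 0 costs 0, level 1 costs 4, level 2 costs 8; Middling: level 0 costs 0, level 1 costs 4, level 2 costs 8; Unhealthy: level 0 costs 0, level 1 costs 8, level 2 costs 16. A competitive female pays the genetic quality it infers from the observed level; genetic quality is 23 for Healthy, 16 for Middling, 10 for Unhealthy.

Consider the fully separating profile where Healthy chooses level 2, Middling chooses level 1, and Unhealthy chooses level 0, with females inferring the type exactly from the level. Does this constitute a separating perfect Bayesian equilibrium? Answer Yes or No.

Separating mating payoffs: level 2 → 23, level 1 → 16, level 0 → 10.
Healthy (assigned level 2): level 0: 10 − 0 = 10; level 1: 16 − 4 = 12; level 2: 23 − 8 = 15. Healthy stays.
Middling (assigned level 1): level 0: 10 − 0 = 10; level 1: 16 − 4 = 12; level 2: 23 − 8 = 15. Middling prefers level 2.
Unhealthy (assigned level 0): level 0: 10 − 0 = 10; level 1: 16 − 8 = 8; level 2: 23 − 16 = 7. Unhealthy stays.
At least one type deviates; the separating profile fails.

No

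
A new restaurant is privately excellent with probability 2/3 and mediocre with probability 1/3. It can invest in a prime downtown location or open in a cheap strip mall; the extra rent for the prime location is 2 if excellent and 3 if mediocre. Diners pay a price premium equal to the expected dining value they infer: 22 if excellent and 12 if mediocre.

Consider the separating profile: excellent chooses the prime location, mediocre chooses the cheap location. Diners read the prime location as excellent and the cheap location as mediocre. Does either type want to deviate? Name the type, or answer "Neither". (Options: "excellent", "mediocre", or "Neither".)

The prime location pays 22; the cheap location pays 12.
excellent: assigned the prime location, nets 22 − 2 = 20; deviating to the cheap location nets 12.
mediocre: assigned the cheap location, nets 12; deviating to the prime location nets 22 − 3 = 19.
The mediocre type gains 7 by deviating.

mediocre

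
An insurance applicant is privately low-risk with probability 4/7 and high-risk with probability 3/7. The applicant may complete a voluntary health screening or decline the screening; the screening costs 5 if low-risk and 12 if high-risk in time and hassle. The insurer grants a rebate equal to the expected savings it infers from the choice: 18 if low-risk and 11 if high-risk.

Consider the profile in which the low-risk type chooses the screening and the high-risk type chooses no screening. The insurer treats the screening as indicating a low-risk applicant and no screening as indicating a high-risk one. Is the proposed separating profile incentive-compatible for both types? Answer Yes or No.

Yes

Under these beliefs, the screening earns rebate 18 and no screening earns rebate 11.
low-risk: the screening nets 18 − 5 = 13; no screening nets 11. low-risk prefers the screening.
high-risk: the screening nets 18 − 12 = 6; no screening nets 11. high-risk prefers no screening.
Neither type deviates, so the separating profile is an equilibrium.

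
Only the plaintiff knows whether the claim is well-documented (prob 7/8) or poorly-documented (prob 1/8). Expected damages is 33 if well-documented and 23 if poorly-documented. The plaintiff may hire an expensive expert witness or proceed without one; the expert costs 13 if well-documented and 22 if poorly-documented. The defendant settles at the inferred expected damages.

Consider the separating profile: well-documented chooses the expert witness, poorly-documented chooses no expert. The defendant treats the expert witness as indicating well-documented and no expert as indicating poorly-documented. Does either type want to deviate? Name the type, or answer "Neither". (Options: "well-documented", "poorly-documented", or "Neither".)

well-documented

The expert witness pays 33; no expert pays 23.
well-documented: assigned the expert witness, nets 33 − 13 = 20; deviating to no expert nets 23.
poorly-documented: assigned no expert, nets 23; deviating to the expert witness nets 33 − 22 = 11.
The well-documented type gains 3 by deviating.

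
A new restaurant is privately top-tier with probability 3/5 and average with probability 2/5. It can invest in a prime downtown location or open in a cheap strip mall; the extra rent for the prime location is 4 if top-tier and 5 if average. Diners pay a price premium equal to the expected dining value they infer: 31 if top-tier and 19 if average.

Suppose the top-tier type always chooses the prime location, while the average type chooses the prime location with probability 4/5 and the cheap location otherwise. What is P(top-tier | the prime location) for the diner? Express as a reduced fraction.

15/23

P(the prime location) = (3/5)·1 + (2/5)·(4/5) = 23/25.
By Bayes' rule, P(top-tier | the prime location) = (3/5) / (23/25) = 15/23.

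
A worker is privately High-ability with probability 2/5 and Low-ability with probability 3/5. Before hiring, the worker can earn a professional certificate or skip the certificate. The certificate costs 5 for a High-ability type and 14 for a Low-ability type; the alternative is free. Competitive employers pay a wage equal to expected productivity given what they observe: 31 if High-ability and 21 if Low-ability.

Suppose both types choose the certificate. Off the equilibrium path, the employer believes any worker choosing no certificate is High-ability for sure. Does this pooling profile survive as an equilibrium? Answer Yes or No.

No

On path, the employer holds the prior and pays 2/5·31 + 3/5·21 = 25. Off path (no certificate), believing High-ability, it pays 31.
High-ability: the certificate nets 25 − 5 = 20; no certificate nets 31. High-ability would deviate.
Low-ability: the certificate nets 25 − 14 = 11; no certificate nets 31. Low-ability would deviate.
A type deviates, so pooling fails.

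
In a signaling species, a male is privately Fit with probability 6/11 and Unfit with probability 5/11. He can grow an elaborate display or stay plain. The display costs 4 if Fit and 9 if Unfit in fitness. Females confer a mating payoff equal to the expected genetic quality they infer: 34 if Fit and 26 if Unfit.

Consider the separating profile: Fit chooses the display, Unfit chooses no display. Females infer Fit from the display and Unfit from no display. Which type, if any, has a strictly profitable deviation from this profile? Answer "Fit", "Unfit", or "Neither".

Neither

The display pays 34; no display pays 26.
Fit: assigned the display, nets 34 − 4 = 30; deviating to no display nets 26.
Unfit: assigned no display, nets 26; deviating to the display nets 34 − 9 = 25.
Both types strictly prefer their assigned action; no profitable deviation.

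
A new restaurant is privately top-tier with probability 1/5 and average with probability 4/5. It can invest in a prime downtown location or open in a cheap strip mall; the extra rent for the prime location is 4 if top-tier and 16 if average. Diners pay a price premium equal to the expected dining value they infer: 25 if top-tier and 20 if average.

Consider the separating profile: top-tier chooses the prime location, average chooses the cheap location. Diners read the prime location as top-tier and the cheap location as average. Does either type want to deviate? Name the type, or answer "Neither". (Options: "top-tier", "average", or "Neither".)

The prime location pays 25; the cheap location pays 20.
top-tier: assigned the prime location, nets 25 − 4 = 21; deviating to the cheap location nets 20.
average: assigned the cheap location, nets 20; deviating to the prime location nets 25 − 16 = 9.
Both types strictly prefer their assigned action; no profitable deviation.

Neither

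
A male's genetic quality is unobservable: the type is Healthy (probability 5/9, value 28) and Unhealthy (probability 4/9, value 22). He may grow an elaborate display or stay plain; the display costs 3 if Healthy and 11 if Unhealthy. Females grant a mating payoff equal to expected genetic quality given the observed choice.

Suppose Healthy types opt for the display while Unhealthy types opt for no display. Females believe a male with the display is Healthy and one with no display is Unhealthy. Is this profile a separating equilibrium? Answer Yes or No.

Yes

Under these beliefs, the display earns mating payoff 28 and no display earns mating payoff 22.
Healthy: the display nets 28 − 3 = 25; no display nets 22. Healthy prefers the display.
Unhealthy: the display nets 28 − 11 = 17; no display nets 22. Unhealthy prefers no display.
Neither type deviates, so the separating profile is an equilibrium.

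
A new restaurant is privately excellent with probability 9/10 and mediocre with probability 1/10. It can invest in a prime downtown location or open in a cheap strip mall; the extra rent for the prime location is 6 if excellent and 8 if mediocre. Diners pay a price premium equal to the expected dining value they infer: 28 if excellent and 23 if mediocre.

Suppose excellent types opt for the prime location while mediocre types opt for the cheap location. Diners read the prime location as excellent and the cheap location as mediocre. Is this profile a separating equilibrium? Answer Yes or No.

Under these beliefs, the prime location earns price premium 28 and the cheap location earns price premium 23.
excellent: the prime location nets 28 − 6 = 22; the cheap location nets 23. excellent would deviate to the cheap location.
mediocre: the prime location nets 28 − 8 = 20; the cheap location nets 23. mediocre prefers the cheap location.
excellent has a profitable deviation, so the profile is not an equilibrium.

No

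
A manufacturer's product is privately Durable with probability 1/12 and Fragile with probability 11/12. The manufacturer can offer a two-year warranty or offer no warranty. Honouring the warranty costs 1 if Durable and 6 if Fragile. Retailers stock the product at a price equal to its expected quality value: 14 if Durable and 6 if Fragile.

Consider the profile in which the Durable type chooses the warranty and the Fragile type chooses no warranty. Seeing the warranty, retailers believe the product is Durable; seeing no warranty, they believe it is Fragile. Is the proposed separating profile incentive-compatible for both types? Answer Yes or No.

No

Under these beliefs, the warranty earns price 14 and no warranty earns price 6.
Durable: the warranty nets 14 − 1 = 13; no warranty nets 6. Durable prefers the warranty.
Fragile: the warranty nets 14 − 6 = 8; no warranty nets 6. Fragile would deviate to the warranty.
Fragile has a profitable deviation, so the profile is not an equilibrium.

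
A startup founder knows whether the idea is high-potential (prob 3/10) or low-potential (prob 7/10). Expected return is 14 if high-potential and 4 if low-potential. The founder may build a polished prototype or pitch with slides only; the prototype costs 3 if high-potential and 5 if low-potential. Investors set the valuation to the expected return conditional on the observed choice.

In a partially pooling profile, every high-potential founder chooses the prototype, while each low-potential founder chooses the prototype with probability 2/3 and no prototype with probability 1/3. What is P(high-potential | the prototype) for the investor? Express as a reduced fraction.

9/23

P(the prototype) = (3/10)·1 + (7/10)·(2/3) = 23/30.
By Bayes' rule, P(high-potential | the prototype) = (3/10) / (23/30) = 9/23.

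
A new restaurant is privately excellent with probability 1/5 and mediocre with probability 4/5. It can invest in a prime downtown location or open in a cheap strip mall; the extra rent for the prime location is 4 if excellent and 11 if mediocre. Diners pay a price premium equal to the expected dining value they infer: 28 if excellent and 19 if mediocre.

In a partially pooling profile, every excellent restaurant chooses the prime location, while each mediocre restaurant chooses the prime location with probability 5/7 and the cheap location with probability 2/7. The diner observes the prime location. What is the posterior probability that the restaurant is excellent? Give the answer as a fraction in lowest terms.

7/27

P(the prime location) = (1/5)·1 + (4/5)·(5/7) = 27/35.
By Bayes' rule, P(excellent | the prime location) = (1/5) / (27/35) = 7/27.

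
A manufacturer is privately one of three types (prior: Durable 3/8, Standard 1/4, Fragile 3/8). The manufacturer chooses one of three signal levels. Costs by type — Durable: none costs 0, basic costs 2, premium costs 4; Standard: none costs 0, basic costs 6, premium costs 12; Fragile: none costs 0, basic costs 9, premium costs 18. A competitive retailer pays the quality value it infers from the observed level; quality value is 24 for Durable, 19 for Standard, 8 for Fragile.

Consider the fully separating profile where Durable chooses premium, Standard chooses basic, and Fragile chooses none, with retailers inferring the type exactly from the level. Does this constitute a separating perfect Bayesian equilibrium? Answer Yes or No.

No

Separating prices: premium → 24, basic → 19, none → 8.
Durable (assigned premium): none: 8 − 0 = 8; basic: 19 − 2 = 17; premium: 24 − 4 = 20. Durable stays.
Standard (assigned basic): none: 8 − 0 = 8; basic: 19 − 6 = 13; premium: 24 − 12 = 12. Standard stays.
Fragile (assigned none): none: 8 − 0 = 8; basic: 19 − 9 = 10; premium: 24 − 18 = 6. Fragile prefers basic.
At least one type deviates; the separating profile fails.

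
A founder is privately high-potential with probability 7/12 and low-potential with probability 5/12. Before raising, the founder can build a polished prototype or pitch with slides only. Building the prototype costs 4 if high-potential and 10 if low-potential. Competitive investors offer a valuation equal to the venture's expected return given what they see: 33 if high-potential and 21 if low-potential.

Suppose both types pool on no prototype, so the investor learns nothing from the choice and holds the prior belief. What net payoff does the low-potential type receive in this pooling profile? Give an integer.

Pooled valuation = 7/12·33 + 5/12·21 = 28.
low-potential pays no cost for no prototype, so net payoff = 28.

28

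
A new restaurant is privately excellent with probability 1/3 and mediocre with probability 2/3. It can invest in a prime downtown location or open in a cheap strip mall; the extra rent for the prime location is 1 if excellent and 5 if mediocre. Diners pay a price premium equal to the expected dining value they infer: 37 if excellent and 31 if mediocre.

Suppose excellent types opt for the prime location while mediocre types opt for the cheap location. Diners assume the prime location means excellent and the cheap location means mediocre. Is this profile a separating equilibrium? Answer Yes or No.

No

Under these beliefs, the prime location earns price premium 37 and the cheap location earns price premium 31.
excellent: the prime location nets 37 − 1 = 36; the cheap location nets 31. excellent prefers the prime location.
mediocre: the prime location nets 37 − 5 = 32; the cheap location nets 31. mediocre would deviate to the prime location.
mediocre has a profitable deviation, so the profile is not an equilibrium.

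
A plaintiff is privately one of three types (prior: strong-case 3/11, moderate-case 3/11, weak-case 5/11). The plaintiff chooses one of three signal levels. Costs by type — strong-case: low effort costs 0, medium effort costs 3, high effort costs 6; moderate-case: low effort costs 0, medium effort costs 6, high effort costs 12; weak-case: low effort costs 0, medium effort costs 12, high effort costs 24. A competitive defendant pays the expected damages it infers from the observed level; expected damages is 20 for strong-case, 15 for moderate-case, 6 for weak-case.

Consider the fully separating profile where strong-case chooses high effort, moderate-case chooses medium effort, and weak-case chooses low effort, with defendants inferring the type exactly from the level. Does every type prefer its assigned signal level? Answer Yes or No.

Separating settlements: high effort → 20, medium effort → 15, low effort → 6.
strong-case (assigned high effort): low effort: 6 − 0 = 6; medium effort: 15 − 3 = 12; high effort: 20 − 6 = 14. strong-case stays.
moderate-case (assigned medium effort): low effort: 6 − 0 = 6; medium effort: 15 − 6 = 9; high effort: 20 − 12 = 8. moderate-case stays.
weak-case (assigned low effort): low effort: 6 − 0 = 6; medium effort: 15 − 12 = 3; high effort: 20 − 24 = -4. weak-case stays.
Every type prefers its assigned level; separation holds.

Yes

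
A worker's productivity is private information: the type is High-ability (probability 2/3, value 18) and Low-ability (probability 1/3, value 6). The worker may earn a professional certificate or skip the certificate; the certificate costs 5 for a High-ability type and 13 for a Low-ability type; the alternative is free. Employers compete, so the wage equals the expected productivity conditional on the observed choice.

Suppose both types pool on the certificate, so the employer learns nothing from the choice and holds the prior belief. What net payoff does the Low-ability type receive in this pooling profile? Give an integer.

Pooled wage = 2/3·18 + 1/3·6 = 14.
Low-ability pays cost 13 for the certificate, so net payoff = 14 − 13 = 1.

1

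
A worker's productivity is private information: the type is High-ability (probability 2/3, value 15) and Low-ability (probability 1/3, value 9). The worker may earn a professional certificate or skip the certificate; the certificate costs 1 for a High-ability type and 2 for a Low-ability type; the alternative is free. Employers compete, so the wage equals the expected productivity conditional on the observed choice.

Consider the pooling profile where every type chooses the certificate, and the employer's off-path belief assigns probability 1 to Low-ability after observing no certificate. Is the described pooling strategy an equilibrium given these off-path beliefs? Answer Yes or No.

On path, the employer holds the prior and pays 2/3·15 + 1/3·9 = 13. Off path (no certificate), believing Low-ability, it pays 9.
High-ability: the certificate nets 13 − 1 = 12; no certificate nets 9. High-ability stays.
Low-ability: the certificate nets 13 − 2 = 11; no certificate nets 9. Low-ability stays.
No type deviates, so pooling is sustained.

Yes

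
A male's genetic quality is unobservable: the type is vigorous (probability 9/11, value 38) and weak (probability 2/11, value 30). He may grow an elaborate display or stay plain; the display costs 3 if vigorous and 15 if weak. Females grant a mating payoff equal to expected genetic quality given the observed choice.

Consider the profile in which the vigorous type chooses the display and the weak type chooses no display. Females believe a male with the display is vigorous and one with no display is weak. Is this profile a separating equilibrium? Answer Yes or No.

Under these beliefs, the display earns mating payoff 38 and no display earns mating payoff 30.
vigorous: the display nets 38 − 3 = 35; no display nets 30. vigorous prefers the display.
weak: the display nets 38 − 15 = 23; no display nets 30. weak prefers no display.
Neither type deviates, so the separating profile is an equilibrium.

Yes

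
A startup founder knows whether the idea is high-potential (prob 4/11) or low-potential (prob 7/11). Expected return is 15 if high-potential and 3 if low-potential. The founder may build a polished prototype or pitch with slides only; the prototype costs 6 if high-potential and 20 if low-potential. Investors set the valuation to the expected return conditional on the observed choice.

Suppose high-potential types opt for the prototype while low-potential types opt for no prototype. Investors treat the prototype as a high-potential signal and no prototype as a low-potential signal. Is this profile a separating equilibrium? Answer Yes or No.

Yes

Under these beliefs, the prototype earns valuation 15 and no prototype earns valuation 3.
high-potential: the prototype nets 15 − 6 = 9; no prototype nets 3. high-potential prefers the prototype.
low-potential: the prototype nets 15 − 20 = -5; no prototype nets 3. low-potential prefers no prototype.
Neither type deviates, so the separating profile is an equilibrium.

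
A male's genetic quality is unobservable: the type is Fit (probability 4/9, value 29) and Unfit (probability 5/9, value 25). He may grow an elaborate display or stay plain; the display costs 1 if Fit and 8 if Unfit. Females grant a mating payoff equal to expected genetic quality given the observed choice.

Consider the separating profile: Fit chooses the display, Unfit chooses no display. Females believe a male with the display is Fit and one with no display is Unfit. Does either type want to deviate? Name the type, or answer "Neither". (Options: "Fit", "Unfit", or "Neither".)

Neither

The display pays 29; no display pays 25.
Fit: assigned the display, nets 29 − 1 = 28; deviating to no display nets 25.
Unfit: assigned no display, nets 25; deviating to the display nets 29 − 8 = 21.
Both types strictly prefer their assigned action; no profitable deviation.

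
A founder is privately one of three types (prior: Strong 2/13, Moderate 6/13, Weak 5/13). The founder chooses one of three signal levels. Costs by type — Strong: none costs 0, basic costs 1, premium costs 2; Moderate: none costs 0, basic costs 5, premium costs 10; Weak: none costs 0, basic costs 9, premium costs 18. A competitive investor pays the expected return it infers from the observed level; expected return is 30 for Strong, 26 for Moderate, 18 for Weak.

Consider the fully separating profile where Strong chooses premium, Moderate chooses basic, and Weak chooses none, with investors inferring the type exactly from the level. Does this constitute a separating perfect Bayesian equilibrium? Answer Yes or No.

Yes

Separating valuations: premium → 30, basic → 26, none → 18.
Strong (assigned premium): none: 18 − 0 = 18; basic: 26 − 1 = 25; premium: 30 − 2 = 28. Strong stays.
Moderate (assigned basic): none: 18 − 0 = 18; basic: 26 − 5 = 21; premium: 30 − 10 = 20. Moderate stays.
Weak (assigned none): none: 18 − 0 = 18; basic: 26 − 9 = 17; premium: 30 − 18 = 12. Weak stays.
Every type prefers its assigned level; separation holds.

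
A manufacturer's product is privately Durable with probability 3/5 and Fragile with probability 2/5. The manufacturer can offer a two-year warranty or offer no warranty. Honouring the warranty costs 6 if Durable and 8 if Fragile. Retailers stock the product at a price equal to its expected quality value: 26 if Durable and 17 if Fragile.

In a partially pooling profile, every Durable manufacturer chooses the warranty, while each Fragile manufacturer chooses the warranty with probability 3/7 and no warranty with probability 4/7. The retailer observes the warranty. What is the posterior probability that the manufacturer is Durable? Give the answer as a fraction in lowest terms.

7/9

P(the warranty) = (3/5)·1 + (2/5)·(3/7) = 27/35.
By Bayes' rule, P(Durable | the warranty) = (3/5) / (27/35) = 7/9.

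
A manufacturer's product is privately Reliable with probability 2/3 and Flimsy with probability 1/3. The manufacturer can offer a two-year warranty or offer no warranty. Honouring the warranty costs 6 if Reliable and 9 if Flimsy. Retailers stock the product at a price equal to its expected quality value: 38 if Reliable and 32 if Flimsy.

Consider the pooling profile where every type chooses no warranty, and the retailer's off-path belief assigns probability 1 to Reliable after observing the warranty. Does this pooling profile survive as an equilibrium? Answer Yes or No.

Yes

On path, the retailer holds the prior and pays 2/3·38 + 1/3·32 = 36. Off path (the warranty), believing Reliable, it pays 38.
Reliable: no warranty nets 36; the warranty nets 38 − 6 = 32. Reliable stays.
Flimsy: no warranty nets 36; the warranty nets 38 − 9 = 29. Flimsy stays.
No type deviates, so pooling is sustained.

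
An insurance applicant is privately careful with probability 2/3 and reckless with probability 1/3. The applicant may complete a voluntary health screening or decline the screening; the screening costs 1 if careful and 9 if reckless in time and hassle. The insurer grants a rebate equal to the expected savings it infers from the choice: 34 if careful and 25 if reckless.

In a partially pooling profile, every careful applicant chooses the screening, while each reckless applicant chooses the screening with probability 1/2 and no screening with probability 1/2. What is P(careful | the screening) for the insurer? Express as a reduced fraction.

P(the screening) = (2/3)·1 + (1/3)·(1/2) = 5/6.
By Bayes' rule, P(careful | the screening) = (2/3) / (5/6) = 4/5.

4/5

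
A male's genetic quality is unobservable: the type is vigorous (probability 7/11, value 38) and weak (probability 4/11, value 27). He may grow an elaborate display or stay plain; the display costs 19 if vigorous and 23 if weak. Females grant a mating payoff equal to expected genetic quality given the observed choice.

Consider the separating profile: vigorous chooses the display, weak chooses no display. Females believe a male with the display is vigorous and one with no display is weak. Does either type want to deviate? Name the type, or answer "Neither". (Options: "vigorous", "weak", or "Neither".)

The display pays 38; no display pays 27.
vigorous: assigned the display, nets 38 − 19 = 19; deviating to no display nets 27.
weak: assigned no display, nets 27; deviating to the display nets 38 − 23 = 15.
The vigorous type gains 8 by deviating.

vigorous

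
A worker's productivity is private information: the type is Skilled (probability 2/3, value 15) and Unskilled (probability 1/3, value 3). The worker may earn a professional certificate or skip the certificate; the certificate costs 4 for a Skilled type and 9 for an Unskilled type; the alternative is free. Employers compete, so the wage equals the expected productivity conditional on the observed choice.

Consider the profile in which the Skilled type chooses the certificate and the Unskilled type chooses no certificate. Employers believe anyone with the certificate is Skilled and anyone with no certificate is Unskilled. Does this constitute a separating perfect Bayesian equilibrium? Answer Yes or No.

No

Under these beliefs, the certificate earns wage 15 and no certificate earns wage 3.
Skilled: the certificate nets 15 − 4 = 11; no certificate nets 3. Skilled prefers the certificate.
Unskilled: the certificate nets 15 − 9 = 6; no certificate nets 3. Unskilled would deviate to the certificate.
Unskilled has a profitable deviation, so the profile is not an equilibrium.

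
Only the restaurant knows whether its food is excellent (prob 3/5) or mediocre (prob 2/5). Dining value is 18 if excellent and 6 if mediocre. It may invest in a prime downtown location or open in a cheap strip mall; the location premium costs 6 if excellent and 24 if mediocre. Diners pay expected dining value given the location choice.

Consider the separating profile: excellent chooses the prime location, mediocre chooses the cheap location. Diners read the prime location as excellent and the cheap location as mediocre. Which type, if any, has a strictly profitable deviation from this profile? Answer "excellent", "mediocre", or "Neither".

Neither

The prime location pays 18; the cheap location pays 6.
excellent: assigned the prime location, nets 18 − 6 = 12; deviating to the cheap location nets 6.
mediocre: assigned the cheap location, nets 6; deviating to the prime location nets 18 − 24 = -6.
Both types strictly prefer their assigned action; no profitable deviation.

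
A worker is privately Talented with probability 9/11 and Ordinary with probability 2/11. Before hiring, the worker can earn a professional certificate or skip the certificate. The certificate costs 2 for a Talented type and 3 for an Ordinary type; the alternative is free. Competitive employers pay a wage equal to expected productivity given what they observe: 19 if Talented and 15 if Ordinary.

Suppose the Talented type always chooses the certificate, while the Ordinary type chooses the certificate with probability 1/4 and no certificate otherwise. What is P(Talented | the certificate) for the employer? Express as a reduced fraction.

18/19

P(the certificate) = (9/11)·1 + (2/11)·(1/4) = 19/22.
By Bayes' rule, P(Talented | the certificate) = (9/11) / (19/22) = 18/19.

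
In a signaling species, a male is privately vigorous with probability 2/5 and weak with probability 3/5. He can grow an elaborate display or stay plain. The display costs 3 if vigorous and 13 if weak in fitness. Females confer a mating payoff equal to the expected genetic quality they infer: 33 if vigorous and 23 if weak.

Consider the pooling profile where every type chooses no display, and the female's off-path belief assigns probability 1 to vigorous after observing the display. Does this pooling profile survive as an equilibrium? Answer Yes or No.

No

On path, the female holds the prior and pays 2/5·33 + 3/5·23 = 27. Off path (the display), believing vigorous, it pays 33.
vigorous: no display nets 27; the display nets 33 − 3 = 30. vigorous would deviate.
weak: no display nets 27; the display nets 33 − 13 = 20. weak stays.
A type deviates, so pooling fails.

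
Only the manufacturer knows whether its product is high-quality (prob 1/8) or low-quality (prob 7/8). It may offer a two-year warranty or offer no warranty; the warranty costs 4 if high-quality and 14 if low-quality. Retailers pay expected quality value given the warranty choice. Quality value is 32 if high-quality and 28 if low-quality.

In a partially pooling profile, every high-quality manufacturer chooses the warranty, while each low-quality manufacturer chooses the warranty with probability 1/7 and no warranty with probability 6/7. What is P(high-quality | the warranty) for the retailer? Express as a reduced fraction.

1/2

P(the warranty) = (1/8)·1 + (7/8)·(1/7) = 1/4.
By Bayes' rule, P(high-quality | the warranty) = (1/8) / (1/4) = 1/2.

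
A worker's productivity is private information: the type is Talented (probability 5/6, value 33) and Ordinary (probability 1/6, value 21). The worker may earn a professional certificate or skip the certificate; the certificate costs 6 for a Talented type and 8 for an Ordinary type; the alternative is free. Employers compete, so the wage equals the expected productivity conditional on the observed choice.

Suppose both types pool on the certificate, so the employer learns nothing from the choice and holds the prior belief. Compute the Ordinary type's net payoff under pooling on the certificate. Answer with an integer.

Pooled wage = 5/6·33 + 1/6·21 = 31.
Ordinary pays cost 8 for the certificate, so net payoff = 31 − 8 = 23.

23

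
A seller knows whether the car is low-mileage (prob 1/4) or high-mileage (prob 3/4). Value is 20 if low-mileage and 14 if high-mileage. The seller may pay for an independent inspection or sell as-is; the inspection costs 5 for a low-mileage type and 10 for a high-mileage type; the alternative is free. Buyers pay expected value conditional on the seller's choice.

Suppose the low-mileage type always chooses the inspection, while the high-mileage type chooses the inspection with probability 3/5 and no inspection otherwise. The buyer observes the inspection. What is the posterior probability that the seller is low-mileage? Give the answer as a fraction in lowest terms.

5/14

P(the inspection) = (1/4)·1 + (3/4)·(3/5) = 7/10.
By Bayes' rule, P(low-mileage | the inspection) = (1/4) / (7/10) = 5/14.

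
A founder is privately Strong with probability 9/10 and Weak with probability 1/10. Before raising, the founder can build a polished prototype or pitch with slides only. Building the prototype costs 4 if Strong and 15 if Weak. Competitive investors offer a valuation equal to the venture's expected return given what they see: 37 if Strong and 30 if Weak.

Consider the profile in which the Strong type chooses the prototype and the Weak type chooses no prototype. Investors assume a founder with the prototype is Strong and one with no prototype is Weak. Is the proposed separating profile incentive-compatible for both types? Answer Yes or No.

Under these beliefs, the prototype earns valuation 37 and no prototype earns valuation 30.
Strong: the prototype nets 37 − 4 = 33; no prototype nets 30. Strong prefers the prototype.
Weak: the prototype nets 37 − 15 = 22; no prototype nets 30. Weak prefers no prototype.
Neither type deviates, so the separating profile is an equilibrium.

Yes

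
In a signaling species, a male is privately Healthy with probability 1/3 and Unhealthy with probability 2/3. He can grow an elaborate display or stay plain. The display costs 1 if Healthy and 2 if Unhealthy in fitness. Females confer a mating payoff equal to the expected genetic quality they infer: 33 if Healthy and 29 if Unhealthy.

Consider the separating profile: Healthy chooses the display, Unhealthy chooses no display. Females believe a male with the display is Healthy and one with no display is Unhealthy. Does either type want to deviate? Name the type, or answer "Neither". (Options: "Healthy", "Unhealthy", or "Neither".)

The display pays 33; no display pays 29.
Healthy: assigned the display, nets 33 − 1 = 32; deviating to no display nets 29.
Unhealthy: assigned no display, nets 29; deviating to the display nets 33 − 2 = 31.
The Unhealthy type gains 2 by deviating.

Unhealthy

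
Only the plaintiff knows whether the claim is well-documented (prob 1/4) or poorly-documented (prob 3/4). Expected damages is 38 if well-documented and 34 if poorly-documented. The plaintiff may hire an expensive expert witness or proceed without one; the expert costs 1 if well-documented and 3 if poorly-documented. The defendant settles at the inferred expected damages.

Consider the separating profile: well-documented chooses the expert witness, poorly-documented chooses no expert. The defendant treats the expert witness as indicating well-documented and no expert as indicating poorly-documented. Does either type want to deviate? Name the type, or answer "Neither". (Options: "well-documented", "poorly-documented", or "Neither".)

The expert witness pays 38; no expert pays 34.
well-documented: assigned the expert witness, nets 38 − 1 = 37; deviating to no expert nets 34.
poorly-documented: assigned no expert, nets 34; deviating to the expert witness nets 38 − 3 = 35.
The poorly-documented type gains 1 by deviating.

poorly-documented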